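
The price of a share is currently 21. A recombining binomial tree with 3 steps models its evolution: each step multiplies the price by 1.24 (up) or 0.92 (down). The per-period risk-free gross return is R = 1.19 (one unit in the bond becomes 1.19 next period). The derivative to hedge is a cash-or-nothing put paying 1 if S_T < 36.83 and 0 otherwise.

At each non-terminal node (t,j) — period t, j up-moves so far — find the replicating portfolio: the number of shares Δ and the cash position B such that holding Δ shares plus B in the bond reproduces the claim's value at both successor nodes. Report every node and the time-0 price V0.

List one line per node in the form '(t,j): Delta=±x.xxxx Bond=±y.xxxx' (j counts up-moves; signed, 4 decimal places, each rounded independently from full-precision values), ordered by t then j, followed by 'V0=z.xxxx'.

No-arbitrage ⇒ martingale measure with p* = (R−d)/(u−d) = 0.8437.
Payoff layer (t=3): V(3,0)=1.0000, V(3,1)=1.0000, V(3,2)=1.0000, V(3,3)=0.0000
Node (2,0) S=17.7744: V=(p*·1.0000+(1−p*)·1.0000)/1.19=0.8403; Δ=(1.0000−1.0000)/(22.0403−16.3524)=0.0000; B=V−Δ·S=0.8403
Node (2,1) S=23.9568: V=(p*·1.0000+(1−p*)·1.0000)/1.19=0.8403; Δ=(1.0000−1.0000)/(29.7064−22.0403)=0.0000; B=V−Δ·S=0.8403
Node (2,2) S=32.2896: V=(p*·0.0000+(1−p*)·1.0000)/1.19=0.1313; Δ=(0.0000−1.0000)/(40.0391−29.7064)=-0.0968; B=V−Δ·S=3.2563
Node (1,0) S=19.3200: V=(p*·0.8403+(1−p*)·0.8403)/1.19=0.7062; Δ=(0.8403−0.8403)/(23.9568−17.7744)=0.0000; B=V−Δ·S=0.7062
Node (1,1) S=26.0400: V=(p*·0.1313+(1−p*)·0.8403)/1.19=0.2034; Δ=(0.1313−0.8403)/(32.2896−23.9568)=-0.0851; B=V−Δ·S=2.4192
Node (0,0) S=21.0000: V=(p*·0.2034+(1−p*)·0.7062)/1.19=0.2370; Δ=(0.2034−0.7062)/(26.0400−19.3200)=-0.0748; B=V−Δ·S=1.8080
Root portfolio cost Δ·21+B reproduces V0=0.2370.

(0,0): Delta=-0.0748 Bond=1.8080
(1,0): Delta=0.0000 Bond=0.7062
(1,1): Delta=-0.0851 Bond=2.4192
(2,0): Delta=0.0000 Bond=0.8403
(2,1): Delta=0.0000 Bond=0.8403
(2,2): Delta=-0.0968 Bond=3.2563
V0=0.2370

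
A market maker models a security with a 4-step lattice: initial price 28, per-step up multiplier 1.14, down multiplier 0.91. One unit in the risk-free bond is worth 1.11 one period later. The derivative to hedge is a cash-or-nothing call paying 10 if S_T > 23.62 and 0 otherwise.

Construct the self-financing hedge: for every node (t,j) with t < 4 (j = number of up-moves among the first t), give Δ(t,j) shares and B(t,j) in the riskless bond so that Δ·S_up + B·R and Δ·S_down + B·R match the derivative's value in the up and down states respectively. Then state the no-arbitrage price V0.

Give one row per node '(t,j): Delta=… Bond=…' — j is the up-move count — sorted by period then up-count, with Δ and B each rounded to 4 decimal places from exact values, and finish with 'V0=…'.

No-arbitrage ⇒ martingale measure with p* = (R−d)/(u−d) = 0.8696.
Terminal payoffs: V(4,0)=0.0000, V(4,1)=10.0000, V(4,2)=10.0000, V(4,3)=10.0000, V(4,4)=10.0000
Node (3,0) S=21.1000: V=(p*·10.0000+(1−p*)·0.0000)/1.11=7.8339; Δ=(10.0000−0.0000)/(24.0540−19.2010)=2.0606; B=V−Δ·S=-35.6443
Node (3,1) S=26.4330: V=(p*·10.0000+(1−p*)·10.0000)/1.11=9.0090; Δ=(10.0000−10.0000)/(30.1336−24.0540)=0.0000; B=V−Δ·S=9.0090
Node (3,2) S=33.1138: V=(p*·10.0000+(1−p*)·10.0000)/1.11=9.0090; Δ=(10.0000−10.0000)/(37.7497−30.1336)=0.0000; B=V−Δ·S=9.0090
Node (3,3) S=41.4832: V=(p*·10.0000+(1−p*)·10.0000)/1.11=9.0090; Δ=(10.0000−10.0000)/(47.2909−37.7497)=0.0000; B=V−Δ·S=9.0090
Node (2,0) S=23.1868: V=(p*·9.0090+(1−p*)·7.8339)/1.11=7.9781; Δ=(9.0090−7.8339)/(26.4330−21.1000)=0.2203; B=V−Δ·S=2.8691
Node (2,1) S=29.0472: V=(p*·9.0090+(1−p*)·9.0090)/1.11=8.1162; Δ=(9.0090−9.0090)/(33.1138−26.4330)=0.0000; B=V−Δ·S=8.1162
Node (2,2) S=36.3888: V=(p*·9.0090+(1−p*)·9.0090)/1.11=8.1162; Δ=(9.0090−9.0090)/(41.4832−33.1138)=0.0000; B=V−Δ·S=8.1162
Node (1,0) S=25.4800: V=(p*·8.1162+(1−p*)·7.9781)/1.11=7.2957; Δ=(8.1162−7.9781)/(29.0472−23.1868)=0.0236; B=V−Δ·S=6.6953
Node (1,1) S=31.9200: V=(p*·8.1162+(1−p*)·8.1162)/1.11=7.3119; Δ=(8.1162−8.1162)/(36.3888−29.0472)=0.0000; B=V−Δ·S=7.3119
Node (0,0) S=28.0000: V=(p*·7.3119+(1−p*)·7.2957)/1.11=6.5854; Δ=(7.3119−7.2957)/(31.9200−25.4800)=0.0025; B=V−Δ·S=6.5149
Check: Δ(0,0)·S0 + B(0,0) = 6.5854 = V0.

(0,0): Delta=0.0025 Bond=6.5149
(1,0): Delta=0.0236 Bond=6.6953
(1,1): Delta=0.0000 Bond=7.3119
(2,0): Delta=0.2203 Bond=2.8691
(2,1): Delta=0.0000 Bond=8.1162
(2,2): Delta=0.0000 Bond=8.1162
(3,0): Delta=2.0606 Bond=-35.6443
(3,1): Delta=0.0000 Bond=9.0090
(3,2): Delta=0.0000 Bond=9.0090
(3,3): Delta=0.0000 Bond=9.0090
V0=6.5854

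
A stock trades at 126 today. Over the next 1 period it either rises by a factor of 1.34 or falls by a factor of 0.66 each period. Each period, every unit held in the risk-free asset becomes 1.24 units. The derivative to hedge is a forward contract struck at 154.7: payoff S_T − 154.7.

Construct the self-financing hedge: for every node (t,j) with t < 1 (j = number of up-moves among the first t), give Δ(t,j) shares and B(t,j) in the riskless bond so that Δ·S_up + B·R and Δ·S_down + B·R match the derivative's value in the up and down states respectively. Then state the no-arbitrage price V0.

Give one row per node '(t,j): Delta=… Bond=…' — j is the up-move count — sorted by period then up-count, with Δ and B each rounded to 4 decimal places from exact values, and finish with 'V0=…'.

Risk-neutral probability p* = (R−d)/(u−d) = (1.24−0.66)/(1.34−0.66) = 0.8529.
Terminal payoffs: V(1,0)=-71.5400, V(1,1)=14.1400
  t=0,j=0: stock 126.0000 → up 168.8400 (V=14.1400), down 83.1600 (V=-71.5400). Price 1.2419; hedge Δ=1.0000, bond B=-124.7581.
Root portfolio cost Δ·126+B reproduces V0=1.2419.

(0,0): Delta=1.0000 Bond=-124.7581
V0=1.2419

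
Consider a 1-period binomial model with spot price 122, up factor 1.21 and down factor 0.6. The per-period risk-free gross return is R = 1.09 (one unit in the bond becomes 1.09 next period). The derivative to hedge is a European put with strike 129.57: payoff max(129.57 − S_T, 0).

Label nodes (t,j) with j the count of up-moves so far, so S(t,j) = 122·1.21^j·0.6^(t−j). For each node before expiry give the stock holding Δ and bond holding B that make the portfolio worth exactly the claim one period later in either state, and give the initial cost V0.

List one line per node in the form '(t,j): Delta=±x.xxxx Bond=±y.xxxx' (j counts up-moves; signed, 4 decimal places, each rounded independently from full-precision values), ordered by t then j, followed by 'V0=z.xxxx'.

Risk-neutral probability p* = (R−d)/(u−d) = (1.09−0.6)/(1.21−0.6) = 0.8033.
Terminal payoffs: V(1,0)=56.3700, V(1,1)=0.0000
(0,0): S=122.0000. Δ = (V_up−V_dn)/(S_up−S_dn) = (0.0000−56.3700)/(147.6200−73.2000) = -0.7575. V = [p*·0.0000 + (1−p*)·56.3700]/1.09 = 10.1736. B = V − Δ·S = 102.5834.
Root portfolio cost Δ·122+B reproduces V0=10.1736.

(0,0): Delta=-0.7575 Bond=102.5834
V0=10.1736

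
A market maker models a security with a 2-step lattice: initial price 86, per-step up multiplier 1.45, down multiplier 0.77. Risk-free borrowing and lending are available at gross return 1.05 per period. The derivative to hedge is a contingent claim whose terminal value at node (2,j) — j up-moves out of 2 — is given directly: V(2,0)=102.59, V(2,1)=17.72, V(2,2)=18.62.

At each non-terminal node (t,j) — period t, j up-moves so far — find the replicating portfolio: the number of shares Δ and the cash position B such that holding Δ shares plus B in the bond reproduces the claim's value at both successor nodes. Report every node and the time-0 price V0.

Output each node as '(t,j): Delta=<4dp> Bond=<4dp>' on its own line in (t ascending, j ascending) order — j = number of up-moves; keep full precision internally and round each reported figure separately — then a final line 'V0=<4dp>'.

(0,0): Delta=-0.8070 Bond=112.2494
(1,0): Delta=-1.8848 Bond=189.2312
(1,1): Delta=0.0106 Bond=15.9056
V0=42.8475

Under the risk-neutral measure, an up-move has probability p* = (R−d)/(u−d) = 0.4118 and values discount at R = 1.05.
At expiry t=2: V(2,0)=102.5900, V(2,1)=17.7200, V(2,2)=18.6200
(1,0): S=66.2200. Δ = (V_up−V_dn)/(S_up−S_dn) = (17.7200−102.5900)/(96.0190−50.9894) = -1.8848. V = [p*·17.7200 + (1−p*)·102.5900]/1.05 = 64.4224. B = V − Δ·S = 189.2312.
(1,1): S=124.7000. Δ = (V_up−V_dn)/(S_up−S_dn) = (18.6200−17.7200)/(180.8150−96.0190) = 0.0106. V = [p*·18.6200 + (1−p*)·17.7200]/1.05 = 17.2291. B = V − Δ·S = 15.9056.
(0,0): S=86.0000. Δ = (V_up−V_dn)/(S_up−S_dn) = (17.2291−64.4224)/(124.7000−66.2200) = -0.8070. V = [p*·17.2291 + (1−p*)·64.4224]/1.05 = 42.8475. B = V − Δ·S = 112.2494.
Each (Δ,B) replicates both successor values, so the strategy is self-financing and V0 is arbitrage-free.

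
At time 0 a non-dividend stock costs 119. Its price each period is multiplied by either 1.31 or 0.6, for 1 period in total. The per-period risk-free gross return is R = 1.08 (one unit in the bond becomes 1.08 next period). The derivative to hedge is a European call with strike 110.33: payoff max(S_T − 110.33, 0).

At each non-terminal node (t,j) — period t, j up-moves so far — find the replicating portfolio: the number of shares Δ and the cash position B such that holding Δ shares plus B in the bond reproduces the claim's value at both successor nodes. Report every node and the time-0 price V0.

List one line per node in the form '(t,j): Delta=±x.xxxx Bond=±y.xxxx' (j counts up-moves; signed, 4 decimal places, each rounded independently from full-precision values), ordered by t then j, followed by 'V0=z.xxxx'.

Since d<R<u, set p* = (R−d)/(u−d) = 0.6761; price each node as the discounted p*-expectation of its children.
Terminal payoffs: V(1,0)=0.0000, V(1,1)=45.5600
Node (0,0) S=119.0000: V=(p*·45.5600+(1−p*)·0.0000)/1.08=28.5196; Δ=(45.5600−0.0000)/(155.8900−71.4000)=0.5392; B=V−Δ·S=-35.6495
Root portfolio cost Δ·119+B reproduces V0=28.5196.

(0,0): Delta=0.5392 Bond=-35.6495
V0=28.5196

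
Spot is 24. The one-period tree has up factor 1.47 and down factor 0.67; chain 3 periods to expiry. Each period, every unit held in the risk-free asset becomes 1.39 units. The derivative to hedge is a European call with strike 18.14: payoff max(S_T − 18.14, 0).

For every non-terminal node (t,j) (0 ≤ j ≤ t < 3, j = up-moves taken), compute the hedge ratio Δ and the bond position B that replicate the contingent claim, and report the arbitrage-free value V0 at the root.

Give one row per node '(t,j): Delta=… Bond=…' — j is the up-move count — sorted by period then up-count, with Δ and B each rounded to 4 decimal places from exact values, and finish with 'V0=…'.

Since d<R<u, set p* = (R−d)/(u−d) = 0.9000; price each node as the discounted p*-expectation of its children.
At expiry t=3: V(3,0)=0.0000, V(3,1)=0.0000, V(3,2)=16.6073, V(3,3)=58.0966
Node (2,0) S=10.7736: V=(p*·0.0000+(1−p*)·0.0000)/1.39=0.0000; Δ=(0.0000−0.0000)/(15.8372−7.2183)=0.0000; B=V−Δ·S=0.0000
Node (2,1) S=23.6376: V=(p*·16.6073+(1−p*)·0.0000)/1.39=10.7529; Δ=(16.6073−0.0000)/(34.7473−15.8372)=0.8782; B=V−Δ·S=-10.0062
Node (2,2) S=51.8616: V=(p*·58.0966+(1−p*)·16.6073)/1.39=38.8112; Δ=(58.0966−16.6073)/(76.2366−34.7473)=1.0000; B=V−Δ·S=-13.0504
Node (1,0) S=16.0800: V=(p*·10.7529+(1−p*)·0.0000)/1.39=6.9623; Δ=(10.7529−0.0000)/(23.6376−10.7736)=0.8359; B=V−Δ·S=-6.4788
Node (1,1) S=35.2800: V=(p*·38.8112+(1−p*)·10.7529)/1.39=25.9032; Δ=(38.8112−10.7529)/(51.8616−23.6376)=0.9941; B=V−Δ·S=-9.1697
Node (0,0) S=24.0000: V=(p*·25.9032+(1−p*)·6.9623)/1.39=17.2727; Δ=(25.9032−6.9623)/(35.2800−16.0800)=0.9865; B=V−Δ·S=-6.4033
Root portfolio cost Δ·24+B reproduces V0=17.2727.

(0,0): Delta=0.9865 Bond=-6.4033
(1,0): Delta=0.8359 Bond=-6.4788
(1,1): Delta=0.9941 Bond=-9.1697
(2,0): Delta=0.0000 Bond=0.0000
(2,1): Delta=0.8782 Bond=-10.0062
(2,2): Delta=1.0000 Bond=-13.0504
V0=17.2727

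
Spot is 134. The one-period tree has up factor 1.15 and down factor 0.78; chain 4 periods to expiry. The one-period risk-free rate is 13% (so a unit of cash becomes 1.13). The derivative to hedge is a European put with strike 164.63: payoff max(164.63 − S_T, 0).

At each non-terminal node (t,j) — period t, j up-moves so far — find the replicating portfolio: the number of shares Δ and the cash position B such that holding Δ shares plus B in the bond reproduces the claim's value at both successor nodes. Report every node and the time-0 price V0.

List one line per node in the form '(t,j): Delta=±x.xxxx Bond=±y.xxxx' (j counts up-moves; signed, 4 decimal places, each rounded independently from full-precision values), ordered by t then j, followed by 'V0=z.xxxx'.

(0,0): Delta=-0.1749 Bond=24.6503
(1,0): Delta=-1.0000 Bond=114.0968
(1,1): Delta=-0.1429 Bond=22.9267
(2,0): Delta=-1.0000 Bond=128.9294
(2,1): Delta=-1.0000 Bond=128.9294
(2,2): Delta=-0.1097 Bond=20.0202
(3,0): Delta=-1.0000 Bond=145.6903
(3,1): Delta=-1.0000 Bond=145.6903
(3,2): Delta=-1.0000 Bond=145.6903
(3,3): Delta=-0.0752 Bond=15.5904
V0=1.2170

Risk-neutral probability p* = (R−d)/(u−d) = (1.13−0.78)/(1.15−0.78) = 0.9459.
Terminal payoffs: V(4,0)=115.0298, V(4,1)=91.5015, V(4,2)=56.8124, V(4,3)=5.6681, V(4,4)=0.0000
(3,0): S=63.5900. Δ = (V_up−V_dn)/(S_up−S_dn) = (91.5015−115.0298)/(73.1285−49.6002) = -1.0000. V = [p*·91.5015 + (1−p*)·115.0298]/1.13 = 82.1003. B = V − Δ·S = 145.6903.
(3,1): S=93.7544. Δ = (V_up−V_dn)/(S_up−S_dn) = (56.8124−91.5015)/(107.8176−73.1285) = -1.0000. V = [p*·56.8124 + (1−p*)·91.5015]/1.13 = 51.9358. B = V − Δ·S = 145.6903.
(3,2): S=138.2277. Δ = (V_up−V_dn)/(S_up−S_dn) = (5.6681−56.8124)/(158.9619−107.8176) = -1.0000. V = [p*·5.6681 + (1−p*)·56.8124]/1.13 = 7.4626. B = V − Δ·S = 145.6903.
(3,3): S=203.7972. Δ = (V_up−V_dn)/(S_up−S_dn) = (0.0000−5.6681)/(234.3668−158.9619) = -0.0752. V = [p*·0.0000 + (1−p*)·5.6681]/1.13 = 0.2711. B = V − Δ·S = 15.5904.
(2,0): S=81.5256. Δ = (V_up−V_dn)/(S_up−S_dn) = (51.9358−82.1003)/(93.7544−63.5900) = -1.0000. V = [p*·51.9358 + (1−p*)·82.1003]/1.13 = 47.4038. B = V − Δ·S = 128.9294.
(2,1): S=120.1980. Δ = (V_up−V_dn)/(S_up−S_dn) = (7.4626−51.9358)/(138.2277−93.7544) = -1.0000. V = [p*·7.4626 + (1−p*)·51.9358]/1.13 = 8.7314. B = V − Δ·S = 128.9294.
(2,2): S=177.2150. Δ = (V_up−V_dn)/(S_up−S_dn) = (0.2711−7.4626)/(203.7972−138.2277) = -0.1097. V = [p*·0.2711 + (1−p*)·7.4626]/1.13 = 0.5840. B = V − Δ·S = 20.0202.
(1,0): S=104.5200. Δ = (V_up−V_dn)/(S_up−S_dn) = (8.7314−47.4038)/(120.1980−81.5256) = -1.0000. V = [p*·8.7314 + (1−p*)·47.4038]/1.13 = 9.5768. B = V − Δ·S = 114.0968.
(1,1): S=154.1000. Δ = (V_up−V_dn)/(S_up−S_dn) = (0.5840−8.7314)/(177.2150−120.1980) = -0.1429. V = [p*·0.5840 + (1−p*)·8.7314]/1.13 = 0.9065. B = V − Δ·S = 22.9267.
(0,0): S=134.0000. Δ = (V_up−V_dn)/(S_up−S_dn) = (0.9065−9.5768)/(154.1000−104.5200) = -0.1749. V = [p*·0.9065 + (1−p*)·9.5768]/1.13 = 1.2170. B = V − Δ·S = 24.6503.
Each (Δ,B) replicates both successor values, so the strategy is self-financing and V0 is arbitrage-free.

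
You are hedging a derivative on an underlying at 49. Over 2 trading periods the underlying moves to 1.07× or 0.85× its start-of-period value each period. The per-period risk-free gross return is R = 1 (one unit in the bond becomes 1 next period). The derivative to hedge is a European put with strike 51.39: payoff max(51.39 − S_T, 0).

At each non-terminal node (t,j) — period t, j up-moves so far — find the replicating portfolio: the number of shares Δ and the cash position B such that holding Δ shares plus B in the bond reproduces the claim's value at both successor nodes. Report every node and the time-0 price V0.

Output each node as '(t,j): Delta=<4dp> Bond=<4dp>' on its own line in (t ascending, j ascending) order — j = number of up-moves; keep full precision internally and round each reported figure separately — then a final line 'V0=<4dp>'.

Under the risk-neutral measure, an up-move has probability p* = (R−d)/(u−d) = 0.6818 and values discount at R = 1.
At expiry t=2: V(2,0)=15.9875, V(2,1)=6.8245, V(2,2)=0.0000
  t=1,j=0: stock 41.6500 → up 44.5655 (V=6.8245), down 35.4025 (V=15.9875). Price 9.7400; hedge Δ=-1.0000, bond B=51.3900.
  t=1,j=1: stock 52.4300 → up 56.1001 (V=0.0000), down 44.5655 (V=6.8245). Price 2.1714; hedge Δ=-0.5917, bond B=33.1919.
  t=0,j=0: stock 49.0000 → up 52.4300 (V=2.1714), down 41.6500 (V=9.7400). Price 4.5796; hedge Δ=-0.7021, bond B=38.9822.
Root portfolio cost Δ·49+B reproduces V0=4.5796.

(0,0): Delta=-0.7021 Bond=38.9822
(1,0): Delta=-1.0000 Bond=51.3900
(1,1): Delta=-0.5917 Bond=33.1919
V0=4.5796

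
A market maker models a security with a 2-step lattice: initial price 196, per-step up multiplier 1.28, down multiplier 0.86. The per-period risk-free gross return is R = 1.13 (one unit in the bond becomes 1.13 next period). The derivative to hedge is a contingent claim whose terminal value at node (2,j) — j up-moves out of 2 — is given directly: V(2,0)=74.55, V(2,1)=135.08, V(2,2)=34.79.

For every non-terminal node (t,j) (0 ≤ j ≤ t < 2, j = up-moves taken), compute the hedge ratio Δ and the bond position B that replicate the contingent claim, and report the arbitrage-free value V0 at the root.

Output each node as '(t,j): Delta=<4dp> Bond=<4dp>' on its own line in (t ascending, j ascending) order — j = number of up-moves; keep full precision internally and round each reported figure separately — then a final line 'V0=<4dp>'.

(0,0): Delta=-0.4607 Bond=157.5780
(1,0): Delta=0.8550 Bond=-43.7101
(1,1): Delta=-0.9518 Bond=301.2705
V0=67.2824

No-arbitrage ⇒ martingale measure with p* = (R−d)/(u−d) = 0.6429.
Terminal values V(2,·): V(2,0)=74.5500, V(2,1)=135.0800, V(2,2)=34.7900
  t=1,j=0: stock 168.5600 → up 215.7568 (V=135.0800), down 144.9616 (V=74.5500). Price 100.4090; hedge Δ=0.8550, bond B=-43.7101.
  t=1,j=1: stock 250.8800 → up 321.1264 (V=34.7900), down 215.7568 (V=135.0800). Price 62.4848; hedge Δ=-0.9518, bond B=301.2705.
  t=0,j=0: stock 196.0000 → up 250.8800 (V=62.4848), down 168.5600 (V=100.4090). Price 67.2824; hedge Δ=-0.4607, bond B=157.5780.
Each (Δ,B) replicates both successor values, so the strategy is self-financing and V0 is arbitrage-free.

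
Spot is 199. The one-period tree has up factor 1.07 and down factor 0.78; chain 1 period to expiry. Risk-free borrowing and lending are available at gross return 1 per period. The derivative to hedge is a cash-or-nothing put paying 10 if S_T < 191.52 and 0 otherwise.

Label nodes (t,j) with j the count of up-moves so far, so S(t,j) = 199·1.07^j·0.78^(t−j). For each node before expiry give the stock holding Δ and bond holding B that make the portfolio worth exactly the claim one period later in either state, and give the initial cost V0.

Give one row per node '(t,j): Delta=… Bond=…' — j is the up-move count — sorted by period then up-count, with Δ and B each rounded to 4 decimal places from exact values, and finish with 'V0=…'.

Under the risk-neutral measure, an up-move has probability p* = (R−d)/(u−d) = 0.7586 and values discount at R = 1.
Terminal values V(1,·): V(1,0)=10.0000, V(1,1)=0.0000
(0,0): S=199.0000. Δ = (V_up−V_dn)/(S_up−S_dn) = (0.0000−10.0000)/(212.9300−155.2200) = -0.1733. V = [p*·0.0000 + (1−p*)·10.0000]/1 = 2.4138. B = V − Δ·S = 36.8966.
Each (Δ,B) replicates both successor values, so the strategy is self-financing and V0 is arbitrage-free.

(0,0): Delta=-0.1733 Bond=36.8966
V0=2.4138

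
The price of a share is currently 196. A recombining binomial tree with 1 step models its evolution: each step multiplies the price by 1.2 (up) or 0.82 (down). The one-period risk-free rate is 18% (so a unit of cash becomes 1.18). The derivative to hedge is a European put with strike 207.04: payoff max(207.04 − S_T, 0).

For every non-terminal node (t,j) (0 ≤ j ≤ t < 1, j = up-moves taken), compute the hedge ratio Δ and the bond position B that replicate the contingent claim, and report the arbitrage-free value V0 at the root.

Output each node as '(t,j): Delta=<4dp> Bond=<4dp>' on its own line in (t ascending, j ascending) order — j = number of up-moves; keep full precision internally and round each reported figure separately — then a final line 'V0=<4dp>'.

(0,0): Delta=-0.6219 Bond=123.9607
V0=2.0660

The replicating-portfolio and risk-neutral prices coincide; use p* = (1.18−0.82)/(1.2−0.82) = 0.9474 for the latter.
Payoff layer (t=1): V(1,0)=46.3200, V(1,1)=0.0000
(0,0): S=196.0000. Δ = (V_up−V_dn)/(S_up−S_dn) = (0.0000−46.3200)/(235.2000−160.7200) = -0.6219. V = [p*·0.0000 + (1−p*)·46.3200]/1.18 = 2.0660. B = V − Δ·S = 123.9607.
Root portfolio cost Δ·196+B reproduces V0=2.0660.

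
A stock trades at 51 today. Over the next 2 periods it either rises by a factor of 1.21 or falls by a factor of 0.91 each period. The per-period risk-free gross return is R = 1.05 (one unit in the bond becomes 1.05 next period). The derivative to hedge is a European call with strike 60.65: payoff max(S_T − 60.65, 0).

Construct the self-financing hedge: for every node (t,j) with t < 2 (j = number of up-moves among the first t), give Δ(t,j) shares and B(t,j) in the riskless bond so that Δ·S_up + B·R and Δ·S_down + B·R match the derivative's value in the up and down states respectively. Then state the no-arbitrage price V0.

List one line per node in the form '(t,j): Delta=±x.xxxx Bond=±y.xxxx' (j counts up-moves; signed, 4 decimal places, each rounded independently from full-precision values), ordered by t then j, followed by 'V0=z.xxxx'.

The replicating-portfolio and risk-neutral prices coincide; use p* = (1.05−0.91)/(1.21−0.91) = 0.4667 for the latter.
At expiry t=2: V(2,0)=0.0000, V(2,1)=0.0000, V(2,2)=14.0191
(1,0): S=46.4100. Δ = (V_up−V_dn)/(S_up−S_dn) = (0.0000−0.0000)/(56.1561−42.2331) = 0.0000. V = [p*·0.0000 + (1−p*)·0.0000]/1.05 = 0.0000. B = V − Δ·S = 0.0000.
(1,1): S=61.7100. Δ = (V_up−V_dn)/(S_up−S_dn) = (14.0191−0.0000)/(74.6691−56.1561) = 0.7573. V = [p*·14.0191 + (1−p*)·0.0000]/1.05 = 6.2307. B = V − Δ·S = -40.4996.
(0,0): S=51.0000. Δ = (V_up−V_dn)/(S_up−S_dn) = (6.2307−0.0000)/(61.7100−46.4100) = 0.4072. V = [p*·6.2307 + (1−p*)·0.0000]/1.05 = 2.7692. B = V − Δ·S = -17.9998.
The time-0 hedge costs 2.7692, which is the no-arbitrage price.

(0,0): Delta=0.4072 Bond=-17.9998
(1,0): Delta=0.0000 Bond=0.0000
(1,1): Delta=0.7573 Bond=-40.4996
V0=2.7692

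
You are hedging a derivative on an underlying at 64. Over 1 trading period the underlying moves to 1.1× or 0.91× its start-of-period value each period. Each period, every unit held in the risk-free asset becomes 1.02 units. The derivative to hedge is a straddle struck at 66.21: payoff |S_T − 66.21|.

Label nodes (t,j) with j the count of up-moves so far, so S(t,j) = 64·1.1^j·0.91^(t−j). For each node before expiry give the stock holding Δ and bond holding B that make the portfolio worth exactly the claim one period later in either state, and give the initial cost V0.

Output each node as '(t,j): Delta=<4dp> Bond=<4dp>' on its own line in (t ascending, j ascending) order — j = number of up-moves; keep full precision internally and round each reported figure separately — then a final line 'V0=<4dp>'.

(0,0): Delta=-0.3109 Bond=25.5630
V0=5.6682

The replicating-portfolio and risk-neutral prices coincide; use p* = (1.02−0.91)/(1.1−0.91) = 0.5789 for the latter.
Terminal values V(1,·): V(1,0)=7.9700, V(1,1)=4.1900
(0,0): S=64.0000. Δ = (V_up−V_dn)/(S_up−S_dn) = (4.1900−7.9700)/(70.4000−58.2400) = -0.3109. V = [p*·4.1900 + (1−p*)·7.9700]/1.02 = 5.6682. B = V − Δ·S = 25.5630.
Self-financing check: at every node Δ·S+B equals the discounted successor values.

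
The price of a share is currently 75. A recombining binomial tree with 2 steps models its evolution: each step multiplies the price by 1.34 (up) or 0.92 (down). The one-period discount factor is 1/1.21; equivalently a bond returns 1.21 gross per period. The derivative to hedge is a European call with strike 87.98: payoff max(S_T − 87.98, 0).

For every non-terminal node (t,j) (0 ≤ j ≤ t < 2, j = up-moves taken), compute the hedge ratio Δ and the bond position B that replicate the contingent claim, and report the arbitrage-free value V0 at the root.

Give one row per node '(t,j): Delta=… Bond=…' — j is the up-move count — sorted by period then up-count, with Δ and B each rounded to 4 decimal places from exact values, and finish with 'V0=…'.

(0,0): Delta=0.8010 Bond=-43.5664
(1,0): Delta=0.1546 Bond=-8.1102
(1,1): Delta=1.0000 Bond=-72.7107
V0=16.5117

Risk-neutral probability p* = (R−d)/(u−d) = (1.21−0.92)/(1.34−0.92) = 0.6905.
At expiry t=2: V(2,0)=0.0000, V(2,1)=4.4800, V(2,2)=46.6900
(1,0): S=69.0000. Δ = (V_up−V_dn)/(S_up−S_dn) = (4.4800−0.0000)/(92.4600−63.4800) = 0.1546. V = [p*·4.4800 + (1−p*)·0.0000]/1.21 = 2.5565. B = V − Δ·S = -8.1102.
(1,1): S=100.5000. Δ = (V_up−V_dn)/(S_up−S_dn) = (46.6900−4.4800)/(134.6700−92.4600) = 1.0000. V = [p*·46.6900 + (1−p*)·4.4800]/1.21 = 27.7893. B = V − Δ·S = -72.7107.
(0,0): S=75.0000. Δ = (V_up−V_dn)/(S_up−S_dn) = (27.7893−2.5565)/(100.5000−69.0000) = 0.8010. V = [p*·27.7893 + (1−p*)·2.5565]/1.21 = 16.5117. B = V − Δ·S = -43.5664.
Self-financing check: at every node Δ·S+B equals the discounted successor values.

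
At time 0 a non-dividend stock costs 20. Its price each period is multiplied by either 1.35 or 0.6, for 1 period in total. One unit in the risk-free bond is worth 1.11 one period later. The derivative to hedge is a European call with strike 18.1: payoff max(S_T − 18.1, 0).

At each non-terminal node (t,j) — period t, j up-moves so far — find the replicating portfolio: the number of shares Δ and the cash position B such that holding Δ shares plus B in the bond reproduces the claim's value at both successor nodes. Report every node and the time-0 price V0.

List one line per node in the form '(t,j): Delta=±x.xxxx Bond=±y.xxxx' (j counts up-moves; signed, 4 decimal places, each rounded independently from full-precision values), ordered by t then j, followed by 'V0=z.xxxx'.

(0,0): Delta=0.5933 Bond=-6.4144
V0=5.4523

The replicating-portfolio and risk-neutral prices coincide; use p* = (1.11−0.6)/(1.35−0.6) = 0.6800 for the latter.
Terminal payoffs: V(1,0)=0.0000, V(1,1)=8.9000
  t=0,j=0: stock 20.0000 → up 27.0000 (V=8.9000), down 12.0000 (V=0.0000). Price 5.4523; hedge Δ=0.5933, bond B=-6.4144.
Self-financing check: at every node Δ·S+B equals the discounted successor values.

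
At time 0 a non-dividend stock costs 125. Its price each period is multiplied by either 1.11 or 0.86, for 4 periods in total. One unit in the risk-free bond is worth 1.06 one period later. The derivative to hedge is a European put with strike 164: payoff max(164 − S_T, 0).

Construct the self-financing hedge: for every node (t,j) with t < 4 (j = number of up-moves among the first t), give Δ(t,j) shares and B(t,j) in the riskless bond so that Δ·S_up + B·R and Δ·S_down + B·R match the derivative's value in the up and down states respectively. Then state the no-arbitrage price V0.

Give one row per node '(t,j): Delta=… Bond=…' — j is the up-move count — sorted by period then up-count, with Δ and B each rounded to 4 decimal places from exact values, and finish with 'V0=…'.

(0,0): Delta=-0.6457 Bond=93.9673
(1,0): Delta=-1.0000 Bond=137.6976
(1,1): Delta=-0.5770 Bond=90.0823
(2,0): Delta=-1.0000 Bond=145.9594
(2,1): Delta=-1.0000 Bond=145.9594
(2,2): Delta=-0.4951 Bond=82.8692
(3,0): Delta=-1.0000 Bond=154.7170
(3,1): Delta=-1.0000 Bond=154.7170
(3,2): Delta=-1.0000 Bond=154.7170
(3,3): Delta=-0.3973 Bond=71.1224
V0=13.2606

Since d<R<u, set p* = (R−d)/(u−d) = 0.8000; price each node as the discounted p*-expectation of its children.
At expiry t=4: V(4,0)=95.6240, V(4,1)=75.7472, V(4,2)=50.0924, V(4,3)=16.9797, V(4,4)=0.0000
Node (3,0) S=79.5070: V=(p*·75.7472+(1−p*)·95.6240)/1.06=75.2100; Δ=(75.7472−95.6240)/(88.2528−68.3760)=-1.0000; B=V−Δ·S=154.7170
Node (3,1) S=102.6195: V=(p*·50.0924+(1−p*)·75.7472)/1.06=52.0975; Δ=(50.0924−75.7472)/(113.9076−88.2528)=-1.0000; B=V−Δ·S=154.7170
Node (3,2) S=132.4507: V=(p*·16.9797+(1−p*)·50.0924)/1.06=22.2662; Δ=(16.9797−50.0924)/(147.0203−113.9076)=-1.0000; B=V−Δ·S=154.7170
Node (3,3) S=170.9539: V=(p*·0.0000+(1−p*)·16.9797)/1.06=3.2037; Δ=(0.0000−16.9797)/(189.7588−147.0203)=-0.3973; B=V−Δ·S=71.1224
Node (2,0) S=92.4500: V=(p*·52.0975+(1−p*)·75.2100)/1.06=53.5094; Δ=(52.0975−75.2100)/(102.6195−79.5070)=-1.0000; B=V−Δ·S=145.9594
Node (2,1) S=119.3250: V=(p*·22.2662+(1−p*)·52.0975)/1.06=26.6344; Δ=(22.2662−52.0975)/(132.4508−102.6195)=-1.0000; B=V−Δ·S=145.9594
Node (2,2) S=154.0125: V=(p*·3.2037+(1−p*)·22.2662)/1.06=6.6191; Δ=(3.2037−22.2662)/(170.9539−132.4507)=-0.4951; B=V−Δ·S=82.8692
Node (1,0) S=107.5000: V=(p*·26.6344+(1−p*)·53.5094)/1.06=30.1976; Δ=(26.6344−53.5094)/(119.3250−92.4500)=-1.0000; B=V−Δ·S=137.6976
Node (1,1) S=138.7500: V=(p*·6.6191+(1−p*)·26.6344)/1.06=10.0209; Δ=(6.6191−26.6344)/(154.0125−119.3250)=-0.5770; B=V−Δ·S=90.0823
Node (0,0) S=125.0000: V=(p*·10.0209+(1−p*)·30.1976)/1.06=13.2606; Δ=(10.0209−30.1976)/(138.7500−107.5000)=-0.6457; B=V−Δ·S=93.9673
Check: Δ(0,0)·S0 + B(0,0) = 13.2606 = V0.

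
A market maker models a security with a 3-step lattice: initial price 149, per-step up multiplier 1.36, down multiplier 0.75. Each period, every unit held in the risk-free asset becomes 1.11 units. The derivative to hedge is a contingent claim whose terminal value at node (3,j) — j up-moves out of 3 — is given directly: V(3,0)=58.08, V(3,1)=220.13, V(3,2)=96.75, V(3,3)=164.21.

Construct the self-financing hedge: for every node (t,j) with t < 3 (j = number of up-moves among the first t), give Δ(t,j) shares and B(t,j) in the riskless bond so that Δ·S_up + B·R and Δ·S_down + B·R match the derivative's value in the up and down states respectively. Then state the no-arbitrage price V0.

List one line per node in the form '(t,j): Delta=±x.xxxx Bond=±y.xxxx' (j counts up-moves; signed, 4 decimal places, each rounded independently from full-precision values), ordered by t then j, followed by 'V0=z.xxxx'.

The replicating-portfolio and risk-neutral prices coincide; use p* = (1.11−0.75)/(1.36−0.75) = 0.5902 for the latter.
At expiry t=3: V(3,0)=58.0800, V(3,1)=220.1300, V(3,2)=96.7500, V(3,3)=164.2100
(2,0): S=83.8125. Δ = (V_up−V_dn)/(S_up−S_dn) = (220.1300−58.0800)/(113.9850−62.8594) = 3.1696. V = [p*·220.1300 + (1−p*)·58.0800]/1.11 = 138.4829. B = V − Δ·S = -127.1728.
(2,1): S=151.9800. Δ = (V_up−V_dn)/(S_up−S_dn) = (96.7500−220.1300)/(206.6928−113.9850) = -1.3308. V = [p*·96.7500 + (1−p*)·220.1300]/1.11 = 132.7167. B = V − Δ·S = 334.9790.
(2,2): S=275.5904. Δ = (V_up−V_dn)/(S_up−S_dn) = (164.2100−96.7500)/(374.8029−206.6928) = 0.4013. V = [p*·164.2100 + (1−p*)·96.7500]/1.11 = 123.0292. B = V − Δ·S = 12.4391.
(1,0): S=111.7500. Δ = (V_up−V_dn)/(S_up−S_dn) = (132.7167−138.4829)/(151.9800−83.8125) = -0.0846. V = [p*·132.7167 + (1−p*)·138.4829]/1.11 = 121.6936. B = V − Δ·S = 131.1464.
(1,1): S=202.6400. Δ = (V_up−V_dn)/(S_up−S_dn) = (123.0292−132.7167)/(275.5904−151.9800) = -0.0784. V = [p*·123.0292 + (1−p*)·132.7167]/1.11 = 114.4140. B = V − Δ·S = 130.2951.
(0,0): S=149.0000. Δ = (V_up−V_dn)/(S_up−S_dn) = (114.4140−121.6936)/(202.6400−111.7500) = -0.0801. V = [p*·114.4140 + (1−p*)·121.6936]/1.11 = 105.7635. B = V − Δ·S = 117.6973.
The time-0 hedge costs 105.7635, which is the no-arbitrage price.

(0,0): Delta=-0.0801 Bond=117.6973
(1,0): Delta=-0.0846 Bond=131.1464
(1,1): Delta=-0.0784 Bond=130.2951
(2,0): Delta=3.1696 Bond=-127.1728
(2,1): Delta=-1.3308 Bond=334.9790
(2,2): Delta=0.4013 Bond=12.4391
V0=105.7635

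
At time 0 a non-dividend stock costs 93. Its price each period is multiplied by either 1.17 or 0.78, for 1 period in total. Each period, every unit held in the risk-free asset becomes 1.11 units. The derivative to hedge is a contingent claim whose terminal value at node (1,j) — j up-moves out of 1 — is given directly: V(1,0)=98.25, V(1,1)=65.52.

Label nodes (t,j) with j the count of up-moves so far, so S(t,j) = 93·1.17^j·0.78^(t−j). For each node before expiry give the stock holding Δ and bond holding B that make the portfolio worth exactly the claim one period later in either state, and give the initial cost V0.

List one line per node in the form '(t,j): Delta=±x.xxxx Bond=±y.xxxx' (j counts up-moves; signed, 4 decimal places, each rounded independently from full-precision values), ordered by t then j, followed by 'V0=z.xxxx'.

(0,0): Delta=-0.9024 Bond=147.4865
V0=63.5634

Risk-neutral probability p* = (R−d)/(u−d) = (1.11−0.78)/(1.17−0.78) = 0.8462.
Terminal payoffs: V(1,0)=98.2500, V(1,1)=65.5200
Node (0,0) S=93.0000: V=(p*·65.5200+(1−p*)·98.2500)/1.11=63.5634; Δ=(65.5200−98.2500)/(108.8100−72.5400)=-0.9024; B=V−Δ·S=147.4865
Each (Δ,B) replicates both successor values, so the strategy is self-financing and V0 is arbitrage-free.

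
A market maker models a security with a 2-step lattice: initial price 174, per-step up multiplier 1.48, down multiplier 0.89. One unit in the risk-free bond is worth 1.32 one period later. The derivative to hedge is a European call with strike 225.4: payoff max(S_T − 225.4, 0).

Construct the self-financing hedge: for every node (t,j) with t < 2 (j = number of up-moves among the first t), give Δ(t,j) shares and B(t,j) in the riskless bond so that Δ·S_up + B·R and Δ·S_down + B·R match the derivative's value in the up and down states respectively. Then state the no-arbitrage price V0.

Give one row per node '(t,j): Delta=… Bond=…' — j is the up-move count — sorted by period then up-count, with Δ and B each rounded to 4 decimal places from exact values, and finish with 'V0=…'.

Under the risk-neutral measure, an up-move has probability p* = (R−d)/(u−d) = 0.7288 and values discount at R = 1.32.
Terminal values V(2,·): V(2,0)=0.0000, V(2,1)=3.7928, V(2,2)=155.7296
Node (1,0) S=154.8600: V=(p*·3.7928+(1−p*)·0.0000)/1.32=2.0941; Δ=(3.7928−0.0000)/(229.1928−137.8254)=0.0415; B=V−Δ·S=-4.3344
Node (1,1) S=257.5200: V=(p*·155.7296+(1−p*)·3.7928)/1.32=86.7624; Δ=(155.7296−3.7928)/(381.1296−229.1928)=1.0000; B=V−Δ·S=-170.7576
Node (0,0) S=174.0000: V=(p*·86.7624+(1−p*)·2.0941)/1.32=48.3345; Δ=(86.7624−2.0941)/(257.5200−154.8600)=0.8247; B=V−Δ·S=-95.1711
The time-0 hedge costs 48.3345, which is the no-arbitrage price.

(0,0): Delta=0.8247 Bond=-95.1711
(1,0): Delta=0.0415 Bond=-4.3344
(1,1): Delta=1.0000 Bond=-170.7576
V0=48.3345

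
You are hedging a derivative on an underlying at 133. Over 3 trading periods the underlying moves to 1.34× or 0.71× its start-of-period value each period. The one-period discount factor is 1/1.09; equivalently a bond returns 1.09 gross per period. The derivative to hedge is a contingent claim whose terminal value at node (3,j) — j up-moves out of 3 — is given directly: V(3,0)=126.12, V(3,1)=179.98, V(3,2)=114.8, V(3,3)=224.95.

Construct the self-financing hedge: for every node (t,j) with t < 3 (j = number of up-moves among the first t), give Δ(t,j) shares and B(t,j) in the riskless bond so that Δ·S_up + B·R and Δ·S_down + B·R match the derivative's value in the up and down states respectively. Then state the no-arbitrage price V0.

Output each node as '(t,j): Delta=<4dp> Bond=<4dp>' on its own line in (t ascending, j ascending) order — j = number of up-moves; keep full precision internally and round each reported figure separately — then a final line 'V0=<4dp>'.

Under the risk-neutral measure, an up-move has probability p* = (R−d)/(u−d) = 0.6032 and values discount at R = 1.09.
Terminal payoffs: V(3,0)=126.1200, V(3,1)=179.9800, V(3,2)=114.8000, V(3,3)=224.9500
(2,0): S=67.0453. Δ = (V_up−V_dn)/(S_up−S_dn) = (179.9800−126.1200)/(89.8407−47.6022) = 1.2751. V = [p*·179.9800 + (1−p*)·126.1200]/1.09 = 145.5110. B = V − Δ·S = 60.0189.
(2,1): S=126.5362. Δ = (V_up−V_dn)/(S_up−S_dn) = (114.8000−179.9800)/(169.5585−89.8407) = -0.8176. V = [p*·114.8000 + (1−p*)·179.9800]/1.09 = 129.0505. B = V − Δ·S = 232.5108.
(2,2): S=238.8148. Δ = (V_up−V_dn)/(S_up−S_dn) = (224.9500−114.8000)/(320.0118−169.5585) = 0.7321. V = [p*·224.9500 + (1−p*)·114.8000]/1.09 = 166.2749. B = V − Δ·S = -8.5663.
(1,0): S=94.4300. Δ = (V_up−V_dn)/(S_up−S_dn) = (129.0505−145.5110)/(126.5362−67.0453) = -0.2767. V = [p*·129.0505 + (1−p*)·145.5110]/1.09 = 124.3876. B = V − Δ·S = 150.5153.
(1,1): S=178.2200. Δ = (V_up−V_dn)/(S_up−S_dn) = (166.2749−129.0505)/(238.8148−126.5362) = 0.3315. V = [p*·166.2749 + (1−p*)·129.0505]/1.09 = 138.9939. B = V − Δ·S = 79.9075.
(0,0): S=133.0000. Δ = (V_up−V_dn)/(S_up−S_dn) = (138.9939−124.3876)/(178.2200−94.4300) = 0.1743. V = [p*·138.9939 + (1−p*)·124.3876]/1.09 = 122.1998. B = V − Δ·S = 99.0151.
Self-financing check: at every node Δ·S+B equals the discounted successor values.

(0,0): Delta=0.1743 Bond=99.0151
(1,0): Delta=-0.2767 Bond=150.5153
(1,1): Delta=0.3315 Bond=79.9075
(2,0): Delta=1.2751 Bond=60.0189
(2,1): Delta=-0.8176 Bond=232.5108
(2,2): Delta=0.7321 Bond=-8.5663
V0=122.1998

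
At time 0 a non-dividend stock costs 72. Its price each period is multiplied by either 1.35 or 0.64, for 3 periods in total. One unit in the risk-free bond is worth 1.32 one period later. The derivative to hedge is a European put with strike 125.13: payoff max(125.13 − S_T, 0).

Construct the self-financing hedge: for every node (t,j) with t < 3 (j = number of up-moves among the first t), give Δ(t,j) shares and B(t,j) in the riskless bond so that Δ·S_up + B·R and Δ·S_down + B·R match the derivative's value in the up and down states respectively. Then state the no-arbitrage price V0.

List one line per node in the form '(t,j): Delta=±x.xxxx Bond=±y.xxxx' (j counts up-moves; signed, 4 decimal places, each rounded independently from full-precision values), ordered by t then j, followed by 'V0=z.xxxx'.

The replicating-portfolio and risk-neutral prices coincide; use p* = (1.32−0.64)/(1.35−0.64) = 0.9577 for the latter.
Payoff layer (t=3): V(3,0)=106.2556, V(3,1)=85.3169, V(3,2)=41.1492, V(3,3)=0.0000
  t=2,j=0: stock 29.4912 → up 39.8131 (V=85.3169), down 18.8744 (V=106.2556). Price 65.3043; hedge Δ=-1.0000, bond B=94.7955.
  t=2,j=1: stock 62.2080 → up 83.9808 (V=41.1492), down 39.8131 (V=85.3169). Price 32.5875; hedge Δ=-1.0000, bond B=94.7955.
  t=2,j=2: stock 131.2200 → up 177.1470 (V=0.0000), down 83.9808 (V=41.1492). Price 1.3172; hedge Δ=-0.4417, bond B=59.2738.
  t=1,j=0: stock 46.0800 → up 62.2080 (V=32.5875), down 29.4912 (V=65.3043). Price 25.7347; hedge Δ=-1.0000, bond B=71.8147.
  t=1,j=1: stock 97.2000 → up 131.2200 (V=1.3172), down 62.2080 (V=32.5875). Price 1.9988; hedge Δ=-0.4531, bond B=46.0415.
  t=0,j=0: stock 72.0000 → up 97.2000 (V=1.9988), down 46.0800 (V=25.7347). Price 2.2741; hedge Δ=-0.4643, bond B=35.7049.
Self-financing check: at every node Δ·S+B equals the discounted successor values.

(0,0): Delta=-0.4643 Bond=35.7049
(1,0): Delta=-1.0000 Bond=71.8147
(1,1): Delta=-0.4531 Bond=46.0415
(2,0): Delta=-1.0000 Bond=94.7955
(2,1): Delta=-1.0000 Bond=94.7955
(2,2): Delta=-0.4417 Bond=59.2738
V0=2.2741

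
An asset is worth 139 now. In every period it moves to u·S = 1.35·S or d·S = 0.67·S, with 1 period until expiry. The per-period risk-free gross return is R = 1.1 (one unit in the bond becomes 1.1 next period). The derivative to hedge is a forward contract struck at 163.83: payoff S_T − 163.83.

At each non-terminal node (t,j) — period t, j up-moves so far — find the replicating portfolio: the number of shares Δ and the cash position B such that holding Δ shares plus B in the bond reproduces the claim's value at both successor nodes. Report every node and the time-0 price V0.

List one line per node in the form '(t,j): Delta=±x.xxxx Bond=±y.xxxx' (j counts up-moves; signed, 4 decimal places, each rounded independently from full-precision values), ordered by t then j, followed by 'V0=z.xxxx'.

(0,0): Delta=1.0000 Bond=-148.9364
V0=-9.9364

Risk-neutral probability p* = (R−d)/(u−d) = (1.1−0.67)/(1.35−0.67) = 0.6324.
Payoff layer (t=1): V(1,0)=-70.7000, V(1,1)=23.8200
  t=0,j=0: stock 139.0000 → up 187.6500 (V=23.8200), down 93.1300 (V=-70.7000). Price -9.9364; hedge Δ=1.0000, bond B=-148.9364.
The time-0 hedge costs -9.9364, which is the no-arbitrage price.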